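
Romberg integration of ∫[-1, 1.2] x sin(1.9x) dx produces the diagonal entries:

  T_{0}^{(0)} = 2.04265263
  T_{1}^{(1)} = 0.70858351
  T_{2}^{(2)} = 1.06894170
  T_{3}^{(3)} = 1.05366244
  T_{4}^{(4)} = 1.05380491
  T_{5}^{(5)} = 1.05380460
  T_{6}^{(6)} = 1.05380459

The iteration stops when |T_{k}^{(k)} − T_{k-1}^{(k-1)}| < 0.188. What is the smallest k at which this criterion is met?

k = 3

|T_{1}^{(1)} − T_{0}^{(0)}| = 1.33406912 ≥ 0.188
|T_{2}^{(2)} − T_{1}^{(1)}| = 0.36035819 ≥ 0.188
|T_{3}^{(3)} − T_{2}^{(2)}| = 0.01527926 < 0.188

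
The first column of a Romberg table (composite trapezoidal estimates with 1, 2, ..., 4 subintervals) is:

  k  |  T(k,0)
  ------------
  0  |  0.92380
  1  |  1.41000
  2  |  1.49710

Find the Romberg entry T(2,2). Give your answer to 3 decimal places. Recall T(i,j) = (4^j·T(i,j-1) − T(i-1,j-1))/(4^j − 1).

1.523

T(1,1) = 1.41000 + (1.41000 − 0.92380)/3 = 1.57207
T(2,1) = 1.49710 + (1.49710 − 1.41000)/3 = 1.52613
T(2,2) = 1.52613 + (1.52613 − 1.57207)/15 = 1.52307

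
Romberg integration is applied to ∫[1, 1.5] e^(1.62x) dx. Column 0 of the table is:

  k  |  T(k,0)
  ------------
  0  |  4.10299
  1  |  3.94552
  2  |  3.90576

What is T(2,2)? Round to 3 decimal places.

Richardson extrapolation on the trapezoidal column (denominator 4−1=3):
T(1,1) = 3.94552 + (3.94552 − 4.10299)/3 = 3.89303
T(2,1) = (4·3.90576 − 3.94552) / 3 = 3.89251
T(2,2) = 3.89251 + (3.89251 − 3.89303)/15 = 3.89248

3.892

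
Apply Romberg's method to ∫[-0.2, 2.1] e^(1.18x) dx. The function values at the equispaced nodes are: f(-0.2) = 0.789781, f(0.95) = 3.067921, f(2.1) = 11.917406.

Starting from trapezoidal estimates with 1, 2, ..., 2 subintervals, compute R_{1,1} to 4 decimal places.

R_{0,0} (trapezoid, 1 panel, h=2.3000): 14.613265
R_{1,0} (trapezoid, 2 panels, h=1.1500): 10.834742
R_{1,1} = 10.834742 + (10.834742 − 14.613265)/3 = 9.575234

9.5752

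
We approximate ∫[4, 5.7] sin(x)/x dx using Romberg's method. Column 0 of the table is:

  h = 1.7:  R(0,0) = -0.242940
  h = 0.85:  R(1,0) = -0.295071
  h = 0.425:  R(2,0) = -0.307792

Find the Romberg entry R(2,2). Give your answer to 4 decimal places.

-0.3120

Richardson extrapolation on the trapezoidal column (denominator 4−1=3):
R(1,1) = -0.295071 + (-0.295071 − (-0.242940))/3 = -0.312448
R(2,1) = -0.307792 + (-0.307792 − (-0.295071))/3 = -0.312032
R(2,2) = (16·(-0.312032) − (-0.312448)) / 15 = -0.312004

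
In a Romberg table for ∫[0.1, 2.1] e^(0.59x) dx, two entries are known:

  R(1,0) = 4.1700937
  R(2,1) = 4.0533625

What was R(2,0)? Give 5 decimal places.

From R(2,1) = (4·R(2,0) − R(1,0))/3, solve for R(2,0):
4·R(2,0) = 3·4.0533625 + 4.1700937 = 16.3301812
R(2,0) = 4.0825453

4.08255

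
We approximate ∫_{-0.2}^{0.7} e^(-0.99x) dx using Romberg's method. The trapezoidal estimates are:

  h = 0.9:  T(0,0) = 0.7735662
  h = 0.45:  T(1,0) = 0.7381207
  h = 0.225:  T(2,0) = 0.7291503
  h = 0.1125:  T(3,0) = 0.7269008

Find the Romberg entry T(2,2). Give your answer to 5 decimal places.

T(1,1) = 0.7381207 + (0.7381207 − 0.7735662)/3 = 0.7263055
T(2,1) = (4·0.7291503 − 0.7381207) / 3 = 0.7261602
T(2,2) = (16·0.7261602 − 0.7263055) / 15 = 0.7261505

0.72615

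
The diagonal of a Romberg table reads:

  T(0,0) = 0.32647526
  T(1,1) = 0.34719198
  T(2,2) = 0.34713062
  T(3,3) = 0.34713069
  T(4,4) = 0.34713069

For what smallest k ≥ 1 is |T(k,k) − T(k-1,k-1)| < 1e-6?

|T(1,1) − T(0,0)| = 0.02071672 ≥ 1e-6
|T(2,2) − T(1,1)| = 0.00006136 ≥ 1e-6
|T(3,3) − T(2,2)| = 0.00000007 < 1e-6

k = 3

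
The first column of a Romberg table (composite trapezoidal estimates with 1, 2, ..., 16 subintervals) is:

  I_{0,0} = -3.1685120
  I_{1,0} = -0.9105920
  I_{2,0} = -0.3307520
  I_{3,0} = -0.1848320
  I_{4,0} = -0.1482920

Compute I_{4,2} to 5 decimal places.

-0.13611

Richardson extrapolation on the trapezoidal column (denominator 4−1=3):
I_{3,1} = (4·(-0.1848320) − (-0.3307520)) / 3 = -0.1361920
I_{4,1} = -0.1482920 + (-0.1482920 − (-0.1848320))/3 = -0.1361120
I_{4,2} = -0.1361120 + (-0.1361120 − (-0.1361920))/15 = -0.1361067
(Column j=1 coincides with Simpson's rule on the same nodes.)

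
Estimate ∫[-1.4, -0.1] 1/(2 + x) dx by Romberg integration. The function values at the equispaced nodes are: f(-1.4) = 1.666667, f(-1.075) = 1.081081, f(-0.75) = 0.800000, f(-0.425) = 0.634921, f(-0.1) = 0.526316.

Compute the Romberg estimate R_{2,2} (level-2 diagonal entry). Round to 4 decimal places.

1.1536

R_{0,0} (trapezoid, 1 panel, h=1.3000): 1.425439
R_{1,0} (trapezoid, 2 panels, h=0.6500): 1.232719
R_{2,0} (trapezoid, 4 panels, h=0.3250): 1.174060
R_{1,1} = 1.232719 + (1.232719 − 1.425439)/3 = 1.168479
R_{2,1} = 1.174060 + (1.174060 − 1.232719)/3 = 1.154507
R_{2,2} = 1.154507 + (1.154507 − 1.168479)/15 = 1.153576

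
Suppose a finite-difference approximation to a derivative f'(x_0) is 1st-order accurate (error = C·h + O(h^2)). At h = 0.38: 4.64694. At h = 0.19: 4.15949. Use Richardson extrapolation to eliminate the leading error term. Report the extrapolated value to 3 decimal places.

3.672

Extrapolated value = (2·A(h/2) − A(h)) / (2 − 1)
= (2·4.15949 − 4.64694) / 1
= 3.67204 / 1 = 3.67204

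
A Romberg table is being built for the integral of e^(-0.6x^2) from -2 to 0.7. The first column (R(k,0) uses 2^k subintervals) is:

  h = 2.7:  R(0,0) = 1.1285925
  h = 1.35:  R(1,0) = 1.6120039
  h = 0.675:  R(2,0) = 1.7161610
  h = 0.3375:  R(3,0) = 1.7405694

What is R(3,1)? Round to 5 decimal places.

R(3,1) = 1.7405694 + (1.7405694 − 1.7161610)/3 = 1.7487055

1.74871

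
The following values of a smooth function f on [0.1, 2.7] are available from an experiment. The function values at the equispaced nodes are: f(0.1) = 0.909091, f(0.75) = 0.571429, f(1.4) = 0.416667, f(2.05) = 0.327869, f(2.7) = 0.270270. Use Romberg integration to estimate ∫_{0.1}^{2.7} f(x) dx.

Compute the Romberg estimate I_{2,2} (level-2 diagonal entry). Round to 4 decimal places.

1.2143

I_{0,0} (trapezoid, 1 panel, h=2.6000): 1.533169
I_{1,0} (trapezoid, 2 panels, h=1.3000): 1.308252
I_{2,0} (trapezoid, 4 panels, h=0.6500): 1.238670
I_{1,1} = 1.308252 + (1.308252 − 1.533169)/3 = 1.233280
I_{2,1} = 1.238670 + (1.238670 − 1.308252)/3 = 1.215476
I_{2,2} = 1.215476 + (1.215476 − 1.233280)/15 = 1.214289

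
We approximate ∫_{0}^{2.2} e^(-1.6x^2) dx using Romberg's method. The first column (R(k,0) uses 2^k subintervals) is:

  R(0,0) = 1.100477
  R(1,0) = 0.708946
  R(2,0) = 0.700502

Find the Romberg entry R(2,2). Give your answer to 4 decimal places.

0.7056

R(1,1) = 0.708946 + (0.708946 − 1.100477)/3 = 0.578436
R(2,1) = (4·0.700502 − 0.708946) / 3 = 0.697687
R(2,2) = 0.697687 + (0.697687 − 0.578436)/15 = 0.705637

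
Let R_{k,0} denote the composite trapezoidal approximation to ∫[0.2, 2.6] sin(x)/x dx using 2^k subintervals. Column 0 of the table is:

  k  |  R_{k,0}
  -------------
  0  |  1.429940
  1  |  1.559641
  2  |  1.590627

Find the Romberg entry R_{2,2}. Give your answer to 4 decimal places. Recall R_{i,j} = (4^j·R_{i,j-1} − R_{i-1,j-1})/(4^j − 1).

1.6008

Richardson extrapolation on the trapezoidal column (denominator 4−1=3):
R_{1,1} = 1.559641 + (1.559641 − 1.429940)/3 = 1.602875
R_{2,1} = 1.590627 + (1.590627 − 1.559641)/3 = 1.600956
R_{2,2} = (16·1.600956 − 1.602875) / 15 = 1.600828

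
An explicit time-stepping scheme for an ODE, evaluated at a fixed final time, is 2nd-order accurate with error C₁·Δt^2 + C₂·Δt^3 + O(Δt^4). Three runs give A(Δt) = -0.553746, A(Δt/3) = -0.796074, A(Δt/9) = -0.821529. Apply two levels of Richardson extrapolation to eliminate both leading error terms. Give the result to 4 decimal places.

First eliminate the Δt^2 term (factor 3^2 = 9):
  B₁ = (9·(-0.796074) − (-0.553746))/8 = -0.826365
  B₂ = (9·(-0.821529) − (-0.796074))/8 = -0.824711
Then eliminate the Δt^3 term (factor 3^3 = 27):
  (27·(-0.824711) − (-0.826365))/26 = -0.824647

-0.8246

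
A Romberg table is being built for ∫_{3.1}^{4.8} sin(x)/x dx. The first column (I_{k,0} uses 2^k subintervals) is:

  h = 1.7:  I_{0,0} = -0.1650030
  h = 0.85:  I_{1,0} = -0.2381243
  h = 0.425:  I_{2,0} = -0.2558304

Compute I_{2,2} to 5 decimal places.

-0.26168

Richardson extrapolation on the trapezoidal column (denominator 4−1=3):
I_{1,1} = (4·(-0.2381243) − (-0.1650030)) / 3 = -0.2624981
I_{2,1} = -0.2558304 + (-0.2558304 − (-0.2381243))/3 = -0.2617324
I_{2,2} = (16·(-0.2617324) − (-0.2624981)) / 15 = -0.2616814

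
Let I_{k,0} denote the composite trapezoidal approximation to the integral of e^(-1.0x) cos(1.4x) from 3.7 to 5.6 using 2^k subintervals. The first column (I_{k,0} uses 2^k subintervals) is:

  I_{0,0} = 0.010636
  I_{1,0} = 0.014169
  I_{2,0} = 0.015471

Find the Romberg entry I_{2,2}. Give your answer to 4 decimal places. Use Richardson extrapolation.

Richardson extrapolation on the trapezoidal column (denominator 4−1=3):
I_{1,1} = (4·0.014169 − 0.010636) / 3 = 0.015347
I_{2,1} = 0.015471 + (0.015471 − 0.014169)/3 = 0.015905
I_{2,2} = (16·0.015905 − 0.015347) / 15 = 0.015942
(Column j=1 coincides with Simpson's rule on the same nodes.)

0.0159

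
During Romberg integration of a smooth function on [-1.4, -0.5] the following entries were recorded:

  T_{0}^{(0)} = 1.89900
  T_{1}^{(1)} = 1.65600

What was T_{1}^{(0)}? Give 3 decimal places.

1.717

From T_{1}^{(1)} = (4·T_{1}^{(0)} − T_{0}^{(0)})/3, solve for T_{1}^{(0)}:
4·T_{1}^{(0)} = 3·1.65600 + 1.89900 = 6.86700
T_{1}^{(0)} = 1.71675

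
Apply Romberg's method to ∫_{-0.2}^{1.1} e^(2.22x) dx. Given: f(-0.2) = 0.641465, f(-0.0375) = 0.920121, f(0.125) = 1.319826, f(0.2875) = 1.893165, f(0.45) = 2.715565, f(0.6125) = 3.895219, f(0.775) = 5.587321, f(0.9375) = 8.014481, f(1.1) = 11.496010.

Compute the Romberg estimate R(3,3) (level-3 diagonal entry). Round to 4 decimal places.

4.8894

R(0,0) (trapezoid, 1 panel, h=1.3000): 7.889359
R(1,0) (trapezoid, 2 panels, h=0.6500): 5.709797
R(2,0) (trapezoid, 4 panels, h=0.3250): 5.099721
R(3,0) (trapezoid, 8 panels, h=0.1625): 4.942346
R(1,1) = 5.709797 + (5.709797 − 7.889359)/3 = 4.983276
R(2,1) = 5.099721 + (5.099721 − 5.709797)/3 = 4.896362
R(3,1) = 4.942346 + (4.942346 − 5.099721)/3 = 4.889888
R(2,2) = 4.896362 + (4.896362 − 4.983276)/15 = 4.890568
R(3,2) = 4.889888 + (4.889888 − 4.896362)/15 = 4.889456
R(3,3) = 4.889456 + (4.889456 − 4.890568)/63 = 4.889438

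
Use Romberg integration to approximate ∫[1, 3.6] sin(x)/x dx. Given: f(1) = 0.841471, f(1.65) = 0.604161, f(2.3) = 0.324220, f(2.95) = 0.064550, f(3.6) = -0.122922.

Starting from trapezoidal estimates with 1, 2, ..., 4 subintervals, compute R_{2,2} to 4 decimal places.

0.8759

R_{0,0} (trapezoid, 1 panel, h=2.6000): 0.934114
R_{1,0} (trapezoid, 2 panels, h=1.3000): 0.888543
R_{2,0} (trapezoid, 4 panels, h=0.6500): 0.878934
R_{1,1} = 0.888543 + (0.888543 − 0.934114)/3 = 0.873353
R_{2,1} = 0.878934 + (0.878934 − 0.888543)/3 = 0.875731
R_{2,2} = 0.875731 + (0.875731 − 0.873353)/15 = 0.875890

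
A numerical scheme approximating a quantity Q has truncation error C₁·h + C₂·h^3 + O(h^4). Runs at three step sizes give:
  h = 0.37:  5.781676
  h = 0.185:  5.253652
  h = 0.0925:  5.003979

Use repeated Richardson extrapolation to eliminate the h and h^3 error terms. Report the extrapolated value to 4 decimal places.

4.7584

First eliminate the h term (factor 2^1 = 2):
  B₁ = (2·5.253652 − 5.781676)/1 = 4.725628
  B₂ = (2·5.003979 − 5.253652)/1 = 4.754306
Then eliminate the h^3 term (factor 2^3 = 8):
  (8·4.754306 − 4.725628)/7 = 4.758403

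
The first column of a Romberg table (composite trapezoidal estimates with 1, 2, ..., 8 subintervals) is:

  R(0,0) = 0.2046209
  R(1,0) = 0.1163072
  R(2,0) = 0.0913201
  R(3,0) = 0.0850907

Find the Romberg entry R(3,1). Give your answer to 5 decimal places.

0.08301

R(3,1) = 0.0850907 + (0.0850907 − 0.0913201)/3 = 0.0830142
(Column j=1 coincides with Simpson's rule on the same nodes.)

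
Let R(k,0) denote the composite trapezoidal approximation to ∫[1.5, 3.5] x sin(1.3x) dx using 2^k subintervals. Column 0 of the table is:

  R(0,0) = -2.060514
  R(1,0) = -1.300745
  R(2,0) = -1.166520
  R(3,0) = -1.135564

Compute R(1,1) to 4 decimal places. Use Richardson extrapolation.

Richardson extrapolation on the trapezoidal column (denominator 4−1=3):
R(1,1) = -1.300745 + (-1.300745 − (-2.060514))/3 = -1.047489
(Column j=1 coincides with Simpson's rule on the same nodes.)

-1.0475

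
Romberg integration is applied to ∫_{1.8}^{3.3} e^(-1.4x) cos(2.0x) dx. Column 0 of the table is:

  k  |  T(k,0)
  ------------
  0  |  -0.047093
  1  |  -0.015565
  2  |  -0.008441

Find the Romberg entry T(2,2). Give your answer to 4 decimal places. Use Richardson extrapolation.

Richardson extrapolation on the trapezoidal column (denominator 4−1=3):
T(1,1) = (4·(-0.015565) − (-0.047093)) / 3 = -0.005056
T(2,1) = -0.008441 + (-0.008441 − (-0.015565))/3 = -0.006066
T(2,2) = -0.006066 + (-0.006066 − (-0.005056))/15 = -0.006133

-0.0061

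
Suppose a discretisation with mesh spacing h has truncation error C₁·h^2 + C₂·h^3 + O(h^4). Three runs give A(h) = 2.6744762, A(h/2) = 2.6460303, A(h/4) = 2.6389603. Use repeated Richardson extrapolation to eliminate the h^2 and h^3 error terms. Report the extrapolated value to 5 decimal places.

2.63661

First eliminate the h^2 term (factor 2^2 = 4):
  B₁ = (4·2.6460303 − 2.6744762)/3 = 2.6365483
  B₂ = (4·2.6389603 − 2.6460303)/3 = 2.6366036
Then eliminate the h^3 term (factor 2^3 = 8):
  (8·2.6366036 − 2.6365483)/7 = 2.6366115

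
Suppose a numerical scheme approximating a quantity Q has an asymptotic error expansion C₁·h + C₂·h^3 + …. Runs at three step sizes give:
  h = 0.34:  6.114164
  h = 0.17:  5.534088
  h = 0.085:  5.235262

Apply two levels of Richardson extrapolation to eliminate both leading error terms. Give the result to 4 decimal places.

4.9339

First eliminate the h term (factor 2^1 = 2):
  B₁ = (2·5.534088 − 6.114164)/1 = 4.954012
  B₂ = (2·5.235262 − 5.534088)/1 = 4.936436
Then eliminate the h^3 term (factor 2^3 = 8):
  (8·4.936436 − 4.954012)/7 = 4.933925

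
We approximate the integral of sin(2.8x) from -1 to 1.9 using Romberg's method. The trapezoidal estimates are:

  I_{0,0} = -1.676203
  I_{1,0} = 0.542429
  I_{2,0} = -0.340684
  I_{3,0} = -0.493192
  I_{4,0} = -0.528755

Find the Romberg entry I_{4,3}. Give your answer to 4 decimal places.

I_{2,1} = (4·(-0.340684) − 0.542429) / 3 = -0.635055
I_{3,1} = (4·(-0.493192) − (-0.340684)) / 3 = -0.544028
I_{4,1} = (4·(-0.528755) − (-0.493192)) / 3 = -0.540609
I_{3,2} = (16·(-0.544028) − (-0.635055)) / 15 = -0.537960
I_{4,2} = (16·(-0.540609) − (-0.544028)) / 15 = -0.540381
I_{4,3} = (64·(-0.540381) − (-0.537960)) / 63 = -0.540419
(Column j=1 coincides with Simpson's rule on the same nodes.)

-0.5404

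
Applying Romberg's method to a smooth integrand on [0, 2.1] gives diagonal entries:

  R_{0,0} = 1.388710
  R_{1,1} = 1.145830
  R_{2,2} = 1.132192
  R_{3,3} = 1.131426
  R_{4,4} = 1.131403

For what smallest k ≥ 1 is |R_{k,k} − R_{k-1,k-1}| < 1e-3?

|R_{1,1} − R_{0,0}| = 0.242880 ≥ 1e-3
|R_{2,2} − R_{1,1}| = 0.013638 ≥ 1e-3
|R_{3,3} − R_{2,2}| = 0.000766 < 1e-3

k = 3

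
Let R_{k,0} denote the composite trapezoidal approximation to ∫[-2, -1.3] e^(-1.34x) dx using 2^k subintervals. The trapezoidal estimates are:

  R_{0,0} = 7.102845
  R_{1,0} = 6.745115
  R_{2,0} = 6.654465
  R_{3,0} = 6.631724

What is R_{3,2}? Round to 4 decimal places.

Richardson extrapolation on the trapezoidal column (denominator 4−1=3):
R_{2,1} = 6.654465 + (6.654465 − 6.745115)/3 = 6.624248
R_{3,1} = (4·6.631724 − 6.654465) / 3 = 6.624144
R_{3,2} = 6.624144 + (6.624144 − 6.624248)/15 = 6.624137

6.6241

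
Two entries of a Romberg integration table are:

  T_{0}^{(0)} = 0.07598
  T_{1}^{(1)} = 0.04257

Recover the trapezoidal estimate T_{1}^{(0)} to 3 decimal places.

0.051

From T_{1}^{(1)} = (4·T_{1}^{(0)} − T_{0}^{(0)})/3, solve for T_{1}^{(0)}:
4·T_{1}^{(0)} = 3·0.04257 + 0.07598 = 0.20369
T_{1}^{(0)} = 0.05092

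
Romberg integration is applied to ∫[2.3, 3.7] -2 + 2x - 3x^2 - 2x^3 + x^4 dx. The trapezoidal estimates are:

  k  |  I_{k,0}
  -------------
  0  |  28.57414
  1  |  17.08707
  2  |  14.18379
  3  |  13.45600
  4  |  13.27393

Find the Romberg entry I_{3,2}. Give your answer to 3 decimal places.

13.213

Richardson extrapolation on the trapezoidal column (denominator 4−1=3):
I_{2,1} = (4·14.18379 − 17.08707) / 3 = 13.21603
I_{3,1} = (4·13.45600 − 14.18379) / 3 = 13.21340
I_{3,2} = (16·13.21340 − 13.21603) / 15 = 13.21322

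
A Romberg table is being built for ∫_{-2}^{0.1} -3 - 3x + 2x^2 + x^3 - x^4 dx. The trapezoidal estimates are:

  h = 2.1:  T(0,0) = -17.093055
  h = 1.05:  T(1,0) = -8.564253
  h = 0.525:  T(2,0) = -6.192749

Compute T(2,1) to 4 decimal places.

-5.4022

Richardson extrapolation on the trapezoidal column (denominator 4−1=3):
T(2,1) = (4·(-6.192749) − (-8.564253)) / 3 = -5.402248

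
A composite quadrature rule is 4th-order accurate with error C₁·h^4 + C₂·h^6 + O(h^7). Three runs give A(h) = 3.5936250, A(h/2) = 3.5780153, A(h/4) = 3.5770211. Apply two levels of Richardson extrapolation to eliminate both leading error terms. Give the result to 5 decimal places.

3.57695

First eliminate the h^4 term (factor 2^4 = 16):
  B₁ = (16·3.5780153 − 3.5936250)/15 = 3.5769747
  B₂ = (16·3.5770211 − 3.5780153)/15 = 3.5769548
Then eliminate the h^6 term (factor 2^6 = 64):
  (64·3.5769548 − 3.5769747)/63 = 3.5769545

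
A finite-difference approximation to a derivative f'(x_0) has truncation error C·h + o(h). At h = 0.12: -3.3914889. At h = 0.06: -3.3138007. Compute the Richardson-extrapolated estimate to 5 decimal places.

-3.23611

The leading error scales as h; refining by a factor of 2 reduces it by 2^1 = 2.
Extrapolated value = (2·A(h/2) − A(h)) / (2 − 1)
= (2·(-3.3138007) − (-3.3914889)) / 1
= -3.2361125 / 1 = -3.2361125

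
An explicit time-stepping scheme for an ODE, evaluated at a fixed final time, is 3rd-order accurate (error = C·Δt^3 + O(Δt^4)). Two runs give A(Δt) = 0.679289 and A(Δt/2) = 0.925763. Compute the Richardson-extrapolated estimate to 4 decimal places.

The leading error scales as Δt^3; refining by a factor of 2 reduces it by 2^3 = 8.
Extrapolated value = (8·A(Δt/2) − A(Δt)) / (8 − 1)
= (8·0.925763 − 0.679289) / 7
= 6.726815 / 7 = 0.960974

0.9610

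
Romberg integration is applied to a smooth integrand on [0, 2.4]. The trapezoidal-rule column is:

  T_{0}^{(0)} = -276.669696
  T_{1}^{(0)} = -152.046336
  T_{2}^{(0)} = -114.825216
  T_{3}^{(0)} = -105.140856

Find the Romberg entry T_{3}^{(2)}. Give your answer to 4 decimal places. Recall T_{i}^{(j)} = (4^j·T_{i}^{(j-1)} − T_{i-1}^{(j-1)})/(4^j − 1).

-101.8790

Richardson extrapolation on the trapezoidal column (denominator 4−1=3):
T_{2}^{(1)} = -114.825216 + (-114.825216 − (-152.046336))/3 = -102.418176
T_{3}^{(1)} = -105.140856 + (-105.140856 − (-114.825216))/3 = -101.912736
T_{3}^{(2)} = -101.912736 + (-101.912736 − (-102.418176))/15 = -101.879040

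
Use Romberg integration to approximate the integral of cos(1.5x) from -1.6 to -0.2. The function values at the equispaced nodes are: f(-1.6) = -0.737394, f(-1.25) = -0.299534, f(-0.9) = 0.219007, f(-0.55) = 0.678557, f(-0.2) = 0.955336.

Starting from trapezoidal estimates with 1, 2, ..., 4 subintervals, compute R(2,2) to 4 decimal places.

0.2533

R(0,0) (trapezoid, 1 panel, h=1.4000): 0.152559
R(1,0) (trapezoid, 2 panels, h=0.7000): 0.229585
R(2,0) (trapezoid, 4 panels, h=0.3500): 0.247450
R(1,1) = 0.229585 + (0.229585 − 0.152559)/3 = 0.255260
R(2,1) = 0.247450 + (0.247450 − 0.229585)/3 = 0.253405
R(2,2) = 0.253405 + (0.253405 − 0.255260)/15 = 0.253281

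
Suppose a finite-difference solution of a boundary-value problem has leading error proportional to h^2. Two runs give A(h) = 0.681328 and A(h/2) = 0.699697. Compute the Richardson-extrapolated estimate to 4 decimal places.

Extrapolated value = (4·A(h/2) − A(h)) / (4 − 1)
= (4·0.699697 − 0.681328) / 3
= 2.117460 / 3 = 0.705820

0.7058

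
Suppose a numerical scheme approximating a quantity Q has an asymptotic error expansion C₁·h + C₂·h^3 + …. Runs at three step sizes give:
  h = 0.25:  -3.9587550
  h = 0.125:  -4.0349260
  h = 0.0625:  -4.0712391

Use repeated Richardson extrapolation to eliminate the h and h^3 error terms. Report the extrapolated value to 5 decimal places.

-4.10705

First eliminate the h term (factor 2^1 = 2):
  B₁ = (2·(-4.0349260) − (-3.9587550))/1 = -4.1110970
  B₂ = (2·(-4.0712391) − (-4.0349260))/1 = -4.1075522
Then eliminate the h^3 term (factor 2^3 = 8):
  (8·(-4.1075522) − (-4.1110970))/7 = -4.1070458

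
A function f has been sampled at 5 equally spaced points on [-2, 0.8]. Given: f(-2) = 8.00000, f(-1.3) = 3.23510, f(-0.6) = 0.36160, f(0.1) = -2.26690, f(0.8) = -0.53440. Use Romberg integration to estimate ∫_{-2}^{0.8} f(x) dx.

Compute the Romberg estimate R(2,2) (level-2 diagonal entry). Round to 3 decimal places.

2.725

R(0,0) (trapezoid, 1 panel, h=2.8000): 10.45184
R(1,0) (trapezoid, 2 panels, h=1.4000): 5.73216
R(2,0) (trapezoid, 4 panels, h=0.7000): 3.54382
R(1,1) = 5.73216 + (5.73216 − 10.45184)/3 = 4.15893
R(2,1) = 3.54382 + (3.54382 − 5.73216)/3 = 2.81437
R(2,2) = 2.81437 + (2.81437 − 4.15893)/15 = 2.72473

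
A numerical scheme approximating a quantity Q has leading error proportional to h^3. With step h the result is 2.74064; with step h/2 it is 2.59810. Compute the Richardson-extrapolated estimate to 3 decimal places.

2.578

The leading error scales as h^3; refining by a factor of 2 reduces it by 2^3 = 8.
Extrapolated value = (8·A(h/2) − A(h)) / (8 − 1)
= (8·2.59810 − 2.74064) / 7
= 18.04416 / 7 = 2.57774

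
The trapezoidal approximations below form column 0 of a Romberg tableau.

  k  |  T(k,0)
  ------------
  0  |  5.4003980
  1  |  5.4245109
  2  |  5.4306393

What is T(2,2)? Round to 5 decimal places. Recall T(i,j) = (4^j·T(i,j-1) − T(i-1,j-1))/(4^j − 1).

5.43269

Richardson extrapolation on the trapezoidal column (denominator 4−1=3):
T(1,1) = (4·5.4245109 − 5.4003980) / 3 = 5.4325485
T(2,1) = 5.4306393 + (5.4306393 − 5.4245109)/3 = 5.4326821
T(2,2) = 5.4326821 + (5.4326821 − 5.4325485)/15 = 5.4326910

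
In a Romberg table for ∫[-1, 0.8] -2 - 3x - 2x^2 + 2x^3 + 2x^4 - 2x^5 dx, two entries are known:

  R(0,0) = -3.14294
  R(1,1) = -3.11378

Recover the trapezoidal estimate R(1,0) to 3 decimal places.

-3.121

From R(1,1) = (4·R(1,0) − R(0,0))/3, solve for R(1,0):
4·R(1,0) = 3·(-3.11378) + (-3.14294) = -12.48428
R(1,0) = -3.12107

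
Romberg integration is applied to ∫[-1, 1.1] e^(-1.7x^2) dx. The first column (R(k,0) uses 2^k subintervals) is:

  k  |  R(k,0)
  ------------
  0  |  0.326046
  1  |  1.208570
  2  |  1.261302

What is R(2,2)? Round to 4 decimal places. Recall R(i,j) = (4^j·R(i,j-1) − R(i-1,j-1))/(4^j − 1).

Richardson extrapolation on the trapezoidal column (denominator 4−1=3):
R(1,1) = (4·1.208570 − 0.326046) / 3 = 1.502745
R(2,1) = 1.261302 + (1.261302 − 1.208570)/3 = 1.278879
R(2,2) = 1.278879 + (1.278879 − 1.502745)/15 = 1.263955
(Column j=1 coincides with Simpson's rule on the same nodes.)

1.2640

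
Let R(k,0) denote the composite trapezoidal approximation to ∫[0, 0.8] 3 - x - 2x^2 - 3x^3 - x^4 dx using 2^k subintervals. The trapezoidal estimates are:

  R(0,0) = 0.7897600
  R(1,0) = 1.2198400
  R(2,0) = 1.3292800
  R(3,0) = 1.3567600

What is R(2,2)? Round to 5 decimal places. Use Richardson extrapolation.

1.36593

Richardson extrapolation on the trapezoidal column (denominator 4−1=3):
R(1,1) = (4·1.2198400 − 0.7897600) / 3 = 1.3632000
R(2,1) = 1.3292800 + (1.3292800 − 1.2198400)/3 = 1.3657600
R(2,2) = 1.3657600 + (1.3657600 − 1.3632000)/15 = 1.3659307
(Column j=1 coincides with Simpson's rule on the same nodes.)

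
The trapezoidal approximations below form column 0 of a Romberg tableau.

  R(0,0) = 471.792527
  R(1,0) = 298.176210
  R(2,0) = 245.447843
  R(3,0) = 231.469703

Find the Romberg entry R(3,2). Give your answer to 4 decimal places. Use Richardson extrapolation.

226.7396

Richardson extrapolation on the trapezoidal column (denominator 4−1=3):
R(2,1) = 245.447843 + (245.447843 − 298.176210)/3 = 227.871721
R(3,1) = (4·231.469703 − 245.447843) / 3 = 226.810323
R(3,2) = 226.810323 + (226.810323 − 227.871721)/15 = 226.739563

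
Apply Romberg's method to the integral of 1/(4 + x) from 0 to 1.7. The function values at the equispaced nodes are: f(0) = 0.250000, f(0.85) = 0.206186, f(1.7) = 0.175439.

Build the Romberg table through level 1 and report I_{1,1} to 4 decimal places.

I_{0,0} (trapezoid, 1 panel, h=1.7000): 0.361623
I_{1,0} (trapezoid, 2 panels, h=0.8500): 0.356070
I_{1,1} = 0.356070 + (0.356070 − 0.361623)/3 = 0.354219

0.3542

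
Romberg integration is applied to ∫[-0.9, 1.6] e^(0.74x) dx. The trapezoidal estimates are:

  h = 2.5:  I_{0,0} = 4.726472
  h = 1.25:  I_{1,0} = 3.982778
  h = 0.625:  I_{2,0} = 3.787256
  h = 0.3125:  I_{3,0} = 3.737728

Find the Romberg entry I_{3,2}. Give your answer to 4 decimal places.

3.7212

I_{2,1} = (4·3.787256 − 3.982778) / 3 = 3.722082
I_{3,1} = 3.737728 + (3.737728 − 3.787256)/3 = 3.721219
I_{3,2} = (16·3.721219 − 3.722082) / 15 = 3.721161
(Column j=1 coincides with Simpson's rule on the same nodes.)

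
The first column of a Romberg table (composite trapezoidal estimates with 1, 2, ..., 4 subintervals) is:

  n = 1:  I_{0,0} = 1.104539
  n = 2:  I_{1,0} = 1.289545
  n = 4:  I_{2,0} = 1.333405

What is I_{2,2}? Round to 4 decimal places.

Richardson extrapolation on the trapezoidal column (denominator 4−1=3):
I_{1,1} = 1.289545 + (1.289545 − 1.104539)/3 = 1.351214
I_{2,1} = (4·1.333405 − 1.289545) / 3 = 1.348025
I_{2,2} = (16·1.348025 − 1.351214) / 15 = 1.347812

1.3478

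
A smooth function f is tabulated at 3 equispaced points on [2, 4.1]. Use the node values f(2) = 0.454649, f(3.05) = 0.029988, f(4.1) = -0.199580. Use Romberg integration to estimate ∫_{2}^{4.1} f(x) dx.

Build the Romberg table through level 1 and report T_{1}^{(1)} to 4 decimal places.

T_{0}^{(0)} (trapezoid, 1 panel, h=2.1000): 0.267822
T_{1}^{(0)} (trapezoid, 2 panels, h=1.0500): 0.165399
T_{1}^{(1)} = 0.165399 + (0.165399 − 0.267822)/3 = 0.131258

0.1313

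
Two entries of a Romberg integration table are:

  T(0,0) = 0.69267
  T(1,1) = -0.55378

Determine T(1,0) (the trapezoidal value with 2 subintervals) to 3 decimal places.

From T(1,1) = (4·T(1,0) − T(0,0))/3, solve for T(1,0):
4·T(1,0) = 3·(-0.55378) + 0.69267 = -0.96867
T(1,0) = -0.24217

-0.242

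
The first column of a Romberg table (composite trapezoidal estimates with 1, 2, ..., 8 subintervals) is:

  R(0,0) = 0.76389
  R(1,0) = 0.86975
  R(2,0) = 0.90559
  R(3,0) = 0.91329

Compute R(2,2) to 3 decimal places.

0.918

Richardson extrapolation on the trapezoidal column (denominator 4−1=3):
R(1,1) = 0.86975 + (0.86975 − 0.76389)/3 = 0.90504
R(2,1) = 0.90559 + (0.90559 − 0.86975)/3 = 0.91754
R(2,2) = (16·0.91754 − 0.90504) / 15 = 0.91837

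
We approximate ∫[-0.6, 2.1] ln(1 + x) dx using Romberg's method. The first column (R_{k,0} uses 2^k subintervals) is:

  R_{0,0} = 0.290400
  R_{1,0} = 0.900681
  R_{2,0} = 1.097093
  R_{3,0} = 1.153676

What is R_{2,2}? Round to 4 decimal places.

1.1665

Richardson extrapolation on the trapezoidal column (denominator 4−1=3):
R_{1,1} = 0.900681 + (0.900681 − 0.290400)/3 = 1.104108
R_{2,1} = 1.097093 + (1.097093 − 0.900681)/3 = 1.162564
R_{2,2} = 1.162564 + (1.162564 − 1.104108)/15 = 1.166461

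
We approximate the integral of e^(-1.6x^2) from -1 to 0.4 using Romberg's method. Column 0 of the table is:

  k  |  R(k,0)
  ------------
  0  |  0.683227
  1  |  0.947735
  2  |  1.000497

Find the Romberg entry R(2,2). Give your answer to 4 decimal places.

R(1,1) = (4·0.947735 − 0.683227) / 3 = 1.035904
R(2,1) = (4·1.000497 − 0.947735) / 3 = 1.018084
R(2,2) = 1.018084 + (1.018084 − 1.035904)/15 = 1.016896

1.0169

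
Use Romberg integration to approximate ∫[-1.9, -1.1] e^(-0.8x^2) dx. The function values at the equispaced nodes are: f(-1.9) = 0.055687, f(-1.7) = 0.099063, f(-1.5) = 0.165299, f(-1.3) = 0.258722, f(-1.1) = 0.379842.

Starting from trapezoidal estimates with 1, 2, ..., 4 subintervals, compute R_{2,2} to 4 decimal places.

0.1465

R_{0,0} (trapezoid, 1 panel, h=0.8000): 0.174212
R_{1,0} (trapezoid, 2 panels, h=0.4000): 0.153225
R_{2,0} (trapezoid, 4 panels, h=0.2000): 0.148170
R_{1,1} = 0.153225 + (0.153225 − 0.174212)/3 = 0.146229
R_{2,1} = 0.148170 + (0.148170 − 0.153225)/3 = 0.146485
R_{2,2} = 0.146485 + (0.146485 − 0.146229)/15 = 0.146502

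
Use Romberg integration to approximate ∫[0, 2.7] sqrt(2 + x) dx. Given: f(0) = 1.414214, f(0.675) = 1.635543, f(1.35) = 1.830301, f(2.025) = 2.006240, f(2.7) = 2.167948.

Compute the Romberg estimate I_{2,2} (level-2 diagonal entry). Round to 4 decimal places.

4.9073

I_{0,0} (trapezoid, 1 panel, h=2.7000): 4.835919
I_{1,0} (trapezoid, 2 panels, h=1.3500): 4.888866
I_{2,0} (trapezoid, 4 panels, h=0.6750): 4.902636
I_{1,1} = 4.888866 + (4.888866 − 4.835919)/3 = 4.906515
I_{2,1} = 4.902636 + (4.902636 − 4.888866)/3 = 4.907226
I_{2,2} = 4.907226 + (4.907226 − 4.906515)/15 = 4.907273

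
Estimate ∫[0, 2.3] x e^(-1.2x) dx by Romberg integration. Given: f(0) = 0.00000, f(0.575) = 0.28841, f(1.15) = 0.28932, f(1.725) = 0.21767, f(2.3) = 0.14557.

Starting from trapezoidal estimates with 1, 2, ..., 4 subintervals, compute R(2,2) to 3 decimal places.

R(0,0) (trapezoid, 1 panel, h=2.3000): 0.16741
R(1,0) (trapezoid, 2 panels, h=1.1500): 0.41642
R(2,0) (trapezoid, 4 panels, h=0.5750): 0.49921
R(1,1) = 0.41642 + (0.41642 − 0.16741)/3 = 0.49942
R(2,1) = 0.49921 + (0.49921 − 0.41642)/3 = 0.52681
R(2,2) = 0.52681 + (0.52681 − 0.49942)/15 = 0.52864

0.529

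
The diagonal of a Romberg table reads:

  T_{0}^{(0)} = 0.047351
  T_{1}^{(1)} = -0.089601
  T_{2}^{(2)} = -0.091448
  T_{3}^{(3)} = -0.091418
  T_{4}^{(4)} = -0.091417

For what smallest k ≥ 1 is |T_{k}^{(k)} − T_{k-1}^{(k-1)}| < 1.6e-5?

k = 4

|T_{1}^{(1)} − T_{0}^{(0)}| = 0.136952 ≥ 1.6e-5
|T_{2}^{(2)} − T_{1}^{(1)}| = 0.001847 ≥ 1.6e-5
|T_{3}^{(3)} − T_{2}^{(2)}| = 0.000030 ≥ 1.6e-5
|T_{4}^{(4)} − T_{3}^{(3)}| = 0.000001 < 1.6e-5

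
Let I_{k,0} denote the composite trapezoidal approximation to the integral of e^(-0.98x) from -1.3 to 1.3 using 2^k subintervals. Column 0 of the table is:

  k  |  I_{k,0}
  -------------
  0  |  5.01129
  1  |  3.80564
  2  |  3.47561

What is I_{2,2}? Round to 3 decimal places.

3.363

I_{1,1} = 3.80564 + (3.80564 − 5.01129)/3 = 3.40376
I_{2,1} = 3.47561 + (3.47561 − 3.80564)/3 = 3.36560
I_{2,2} = 3.36560 + (3.36560 − 3.40376)/15 = 3.36306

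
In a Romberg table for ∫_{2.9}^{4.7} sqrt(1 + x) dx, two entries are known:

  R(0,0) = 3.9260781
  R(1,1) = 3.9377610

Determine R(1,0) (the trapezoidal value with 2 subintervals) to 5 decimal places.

From R(1,1) = (4·R(1,0) − R(0,0))/3, solve for R(1,0):
4·R(1,0) = 3·3.9377610 + 3.9260781 = 15.7393611
R(1,0) = 3.9348403

3.93484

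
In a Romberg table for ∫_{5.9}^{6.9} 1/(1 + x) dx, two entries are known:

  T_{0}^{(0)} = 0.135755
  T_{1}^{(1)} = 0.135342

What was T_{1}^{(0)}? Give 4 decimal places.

From T_{1}^{(1)} = (4·T_{1}^{(0)} − T_{0}^{(0)})/3, solve for T_{1}^{(0)}:
4·T_{1}^{(0)} = 3·0.135342 + 0.135755 = 0.541781
T_{1}^{(0)} = 0.135445

0.1354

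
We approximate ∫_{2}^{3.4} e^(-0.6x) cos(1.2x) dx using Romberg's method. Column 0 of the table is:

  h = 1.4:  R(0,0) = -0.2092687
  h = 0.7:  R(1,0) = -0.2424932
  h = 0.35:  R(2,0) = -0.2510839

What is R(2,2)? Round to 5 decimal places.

R(1,1) = (4·(-0.2424932) − (-0.2092687)) / 3 = -0.2535680
R(2,1) = -0.2510839 + (-0.2510839 − (-0.2424932))/3 = -0.2539475
R(2,2) = (16·(-0.2539475) − (-0.2535680)) / 15 = -0.2539728

-0.25397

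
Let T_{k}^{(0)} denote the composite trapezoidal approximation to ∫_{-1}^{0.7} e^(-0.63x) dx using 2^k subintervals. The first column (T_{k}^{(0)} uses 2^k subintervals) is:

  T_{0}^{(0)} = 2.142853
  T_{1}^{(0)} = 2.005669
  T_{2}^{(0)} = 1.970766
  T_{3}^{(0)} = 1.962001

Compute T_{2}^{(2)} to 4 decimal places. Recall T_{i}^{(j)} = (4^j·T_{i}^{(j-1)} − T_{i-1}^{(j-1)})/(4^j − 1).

1.9591

T_{1}^{(1)} = (4·2.005669 − 2.142853) / 3 = 1.959941
T_{2}^{(1)} = (4·1.970766 − 2.005669) / 3 = 1.959132
T_{2}^{(2)} = (16·1.959132 − 1.959941) / 15 = 1.959078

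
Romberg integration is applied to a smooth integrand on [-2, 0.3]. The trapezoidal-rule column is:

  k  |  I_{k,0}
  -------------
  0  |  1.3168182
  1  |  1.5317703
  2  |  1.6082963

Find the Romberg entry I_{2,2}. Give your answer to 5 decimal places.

I_{1,1} = (4·1.5317703 − 1.3168182) / 3 = 1.6034210
I_{2,1} = 1.6082963 + (1.6082963 − 1.5317703)/3 = 1.6338050
I_{2,2} = (16·1.6338050 − 1.6034210) / 15 = 1.6358306
(Column j=1 coincides with Simpson's rule on the same nodes.)

1.63583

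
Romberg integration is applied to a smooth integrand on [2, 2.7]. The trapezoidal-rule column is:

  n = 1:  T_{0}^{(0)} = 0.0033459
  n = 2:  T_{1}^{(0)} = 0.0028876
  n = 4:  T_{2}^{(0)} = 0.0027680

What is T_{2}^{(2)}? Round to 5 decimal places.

T_{1}^{(1)} = (4·0.0028876 − 0.0033459) / 3 = 0.0027348
T_{2}^{(1)} = 0.0027680 + (0.0027680 − 0.0028876)/3 = 0.0027281
T_{2}^{(2)} = (16·0.0027281 − 0.0027348) / 15 = 0.0027277
(Column j=1 coincides with Simpson's rule on the same nodes.)

0.00273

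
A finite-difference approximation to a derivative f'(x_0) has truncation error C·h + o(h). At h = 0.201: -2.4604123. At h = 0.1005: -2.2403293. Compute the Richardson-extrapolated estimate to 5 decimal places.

-2.02025

Extrapolated value = (2·A(h/2) − A(h)) / (2 − 1)
= (2·(-2.2403293) − (-2.4604123)) / 1
= -2.0202463 / 1 = -2.0202463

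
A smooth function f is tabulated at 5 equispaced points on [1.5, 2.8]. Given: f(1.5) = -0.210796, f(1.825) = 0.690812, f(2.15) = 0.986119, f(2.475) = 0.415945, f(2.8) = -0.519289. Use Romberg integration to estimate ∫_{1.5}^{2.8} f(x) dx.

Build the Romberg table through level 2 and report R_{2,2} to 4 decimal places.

0.6087

R_{0,0} (trapezoid, 1 panel, h=1.3000): -0.474555
R_{1,0} (trapezoid, 2 panels, h=0.6500): 0.403700
R_{2,0} (trapezoid, 4 panels, h=0.3250): 0.561546
R_{1,1} = 0.403700 + (0.403700 − (-0.474555))/3 = 0.696452
R_{2,1} = 0.561546 + (0.561546 − 0.403700)/3 = 0.614161
R_{2,2} = 0.614161 + (0.614161 − 0.696452)/15 = 0.608675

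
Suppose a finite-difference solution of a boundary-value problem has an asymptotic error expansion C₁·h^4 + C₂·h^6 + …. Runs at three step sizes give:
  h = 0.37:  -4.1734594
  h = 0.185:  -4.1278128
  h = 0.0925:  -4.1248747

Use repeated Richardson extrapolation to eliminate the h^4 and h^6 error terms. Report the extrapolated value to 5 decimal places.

First eliminate the h^4 term (factor 2^4 = 16):
  B₁ = (16·(-4.1278128) − (-4.1734594))/15 = -4.1247697
  B₂ = (16·(-4.1248747) − (-4.1278128))/15 = -4.1246788
Then eliminate the h^6 term (factor 2^6 = 64):
  (64·(-4.1246788) − (-4.1247697))/63 = -4.1246774

-4.12468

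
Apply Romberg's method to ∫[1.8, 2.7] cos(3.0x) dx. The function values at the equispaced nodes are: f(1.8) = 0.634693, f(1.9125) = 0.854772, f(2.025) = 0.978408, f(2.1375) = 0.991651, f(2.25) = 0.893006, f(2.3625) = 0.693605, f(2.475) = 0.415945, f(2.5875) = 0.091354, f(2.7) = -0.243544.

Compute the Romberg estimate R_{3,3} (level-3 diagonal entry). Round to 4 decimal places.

R_{0,0} (trapezoid, 1 panel, h=0.9000): 0.176017
R_{1,0} (trapezoid, 2 panels, h=0.4500): 0.489861
R_{2,0} (trapezoid, 4 panels, h=0.2250): 0.558660
R_{3,0} (trapezoid, 8 panels, h=0.1125): 0.575360
R_{1,1} = 0.489861 + (0.489861 − 0.176017)/3 = 0.594476
R_{2,1} = 0.558660 + (0.558660 − 0.489861)/3 = 0.581593
R_{3,1} = 0.575360 + (0.575360 − 0.558660)/3 = 0.580927
R_{2,2} = 0.581593 + (0.581593 − 0.594476)/15 = 0.580734
R_{3,2} = 0.580927 + (0.580927 − 0.581593)/15 = 0.580883
R_{3,3} = 0.580883 + (0.580883 − 0.580734)/63 = 0.580885

0.5809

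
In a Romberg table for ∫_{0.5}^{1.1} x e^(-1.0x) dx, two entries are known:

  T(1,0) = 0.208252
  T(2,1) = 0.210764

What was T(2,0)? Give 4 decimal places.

From T(2,1) = (4·T(2,0) − T(1,0))/3, solve for T(2,0):
4·T(2,0) = 3·0.210764 + 0.208252 = 0.840544
T(2,0) = 0.210136

0.2101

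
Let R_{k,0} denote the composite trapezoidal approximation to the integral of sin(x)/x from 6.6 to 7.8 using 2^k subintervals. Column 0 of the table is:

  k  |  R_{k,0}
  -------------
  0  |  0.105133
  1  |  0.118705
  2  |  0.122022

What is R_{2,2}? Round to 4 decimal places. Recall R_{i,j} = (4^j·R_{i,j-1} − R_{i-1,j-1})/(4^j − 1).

Richardson extrapolation on the trapezoidal column (denominator 4−1=3):
R_{1,1} = (4·0.118705 − 0.105133) / 3 = 0.123229
R_{2,1} = (4·0.122022 − 0.118705) / 3 = 0.123128
R_{2,2} = 0.123128 + (0.123128 − 0.123229)/15 = 0.123121
(Column j=1 coincides with Simpson's rule on the same nodes.)

0.1231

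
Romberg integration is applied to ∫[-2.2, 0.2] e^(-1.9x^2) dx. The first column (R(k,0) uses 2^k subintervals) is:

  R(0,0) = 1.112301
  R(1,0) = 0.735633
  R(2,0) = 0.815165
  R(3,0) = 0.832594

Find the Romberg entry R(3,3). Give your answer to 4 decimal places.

0.8379

Richardson extrapolation on the trapezoidal column (denominator 4−1=3):
R(1,1) = (4·0.735633 − 1.112301) / 3 = 0.610077
R(2,1) = 0.815165 + (0.815165 − 0.735633)/3 = 0.841676
R(3,1) = (4·0.832594 − 0.815165) / 3 = 0.838404
R(2,2) = 0.841676 + (0.841676 − 0.610077)/15 = 0.857116
R(3,2) = 0.838404 + (0.838404 − 0.841676)/15 = 0.838186
R(3,3) = (64·0.838186 − 0.857116) / 63 = 0.837886
(Column j=1 coincides with Simpson's rule on the same nodes.)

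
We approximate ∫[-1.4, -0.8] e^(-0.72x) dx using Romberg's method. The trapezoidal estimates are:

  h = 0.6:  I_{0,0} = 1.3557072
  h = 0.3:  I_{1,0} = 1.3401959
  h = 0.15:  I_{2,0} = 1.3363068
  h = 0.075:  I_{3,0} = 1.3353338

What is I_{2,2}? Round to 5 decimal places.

I_{1,1} = 1.3401959 + (1.3401959 − 1.3557072)/3 = 1.3350255
I_{2,1} = 1.3363068 + (1.3363068 − 1.3401959)/3 = 1.3350104
I_{2,2} = 1.3350104 + (1.3350104 − 1.3350255)/15 = 1.3350094
(Column j=1 coincides with Simpson's rule on the same nodes.)

1.33501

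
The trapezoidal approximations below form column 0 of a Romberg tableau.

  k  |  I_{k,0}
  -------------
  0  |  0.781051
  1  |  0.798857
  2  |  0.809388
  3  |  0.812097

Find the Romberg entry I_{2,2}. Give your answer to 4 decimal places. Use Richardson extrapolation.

0.8134

I_{1,1} = (4·0.798857 − 0.781051) / 3 = 0.804792
I_{2,1} = 0.809388 + (0.809388 − 0.798857)/3 = 0.812898
I_{2,2} = 0.812898 + (0.812898 − 0.804792)/15 = 0.813438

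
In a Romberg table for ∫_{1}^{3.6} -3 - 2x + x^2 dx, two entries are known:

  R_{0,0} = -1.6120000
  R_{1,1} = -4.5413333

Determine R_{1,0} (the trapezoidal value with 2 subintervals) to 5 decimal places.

From R_{1,1} = (4·R_{1,0} − R_{0,0})/3, solve for R_{1,0}:
4·R_{1,0} = 3·(-4.5413333) + (-1.6120000) = -15.2359999
R_{1,0} = -3.8090000

-3.80900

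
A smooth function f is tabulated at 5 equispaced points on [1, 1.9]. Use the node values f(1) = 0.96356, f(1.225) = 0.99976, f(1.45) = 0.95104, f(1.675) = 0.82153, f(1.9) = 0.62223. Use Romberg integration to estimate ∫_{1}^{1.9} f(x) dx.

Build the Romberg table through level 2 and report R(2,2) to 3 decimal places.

0.808

R(0,0) (trapezoid, 1 panel, h=0.9000): 0.71361
R(1,0) (trapezoid, 2 panels, h=0.4500): 0.78477
R(2,0) (trapezoid, 4 panels, h=0.2250): 0.80218
R(1,1) = 0.78477 + (0.78477 − 0.71361)/3 = 0.80849
R(2,1) = 0.80218 + (0.80218 − 0.78477)/3 = 0.80798
R(2,2) = 0.80798 + (0.80798 − 0.80849)/15 = 0.80795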